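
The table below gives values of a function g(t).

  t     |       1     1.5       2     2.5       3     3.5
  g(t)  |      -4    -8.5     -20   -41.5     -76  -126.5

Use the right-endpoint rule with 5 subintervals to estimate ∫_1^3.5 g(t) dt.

-136.25

Δt = 0.5.
Sum = 0.5·[(-8.5) + (-20) + (-41.5) + (-76) + (-126.5)] = -136.25.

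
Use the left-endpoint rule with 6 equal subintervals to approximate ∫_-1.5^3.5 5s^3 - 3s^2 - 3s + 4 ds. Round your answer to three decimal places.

Δs = (3.5 − (-1.5))/6 = 5/6.
Left endpoints: -1.5, -2/3, 1/6, 1, 11/6, 8/3.
f(-1.5) = -15.125, f(-2/3) = 86/27, f(1/6) = 743/216, f(1) = 3, f(11/6) = 4153/216, f(8/3) = 1876/27.
Sum = Δs · [f(-1.5) + f(-2/3) + f(1/6) + ...].
Sum ≈ 69.340.

69.340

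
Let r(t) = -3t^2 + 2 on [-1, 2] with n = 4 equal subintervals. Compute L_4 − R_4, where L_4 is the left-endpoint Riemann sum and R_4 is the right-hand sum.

6.75

L_4 = -0.46875.
R_4 = -7.21875.
L_4 − R_4 = 6.75.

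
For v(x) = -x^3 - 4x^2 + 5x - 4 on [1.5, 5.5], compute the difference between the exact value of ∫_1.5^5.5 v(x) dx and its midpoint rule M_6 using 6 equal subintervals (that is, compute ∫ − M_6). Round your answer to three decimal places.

-2.148

Exact integral: ∫_1.5^5.5 v(x) dx ≈ -390.83333.
M_6 ≈ -388.68519.
Error ≈ -390.83333 − (-388.68519) ≈ -2.148.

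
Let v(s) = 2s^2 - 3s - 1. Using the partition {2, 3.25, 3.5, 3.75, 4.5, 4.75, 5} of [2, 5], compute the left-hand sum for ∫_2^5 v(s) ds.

Subinterval widths: 1.25, 0.25, 0.25, 0.75, 0.25, 0.25.
Left endpoints: 2, 3.25, 3.5, 3.75, 4.5, 4.75.
v(2) = 1, v(3.25) = 10.375, v(3.5) = 13, v(3.75) = 15.875, v(4.5) = 26, v(4.75) = 29.875.
Sum = Σ Δs_i · v(s_i).
Sum = 32.96875.

32.96875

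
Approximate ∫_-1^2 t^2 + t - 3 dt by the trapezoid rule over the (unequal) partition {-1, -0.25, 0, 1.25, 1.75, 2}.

-4.078125

Subinterval widths: 0.75, 0.25, 1.25, 0.5, 0.25.
f(-1) = -3, f(-0.25) = -3.1875, f(0) = -3, f(1.25) = -0.1875, f(1.75) = 1.8125, f(2) = 3.
On each subinterval the trapezoid contributes (Δt_i/2)·[f(t_{i-1}) + f(t_i)].
Sum = -4.078125.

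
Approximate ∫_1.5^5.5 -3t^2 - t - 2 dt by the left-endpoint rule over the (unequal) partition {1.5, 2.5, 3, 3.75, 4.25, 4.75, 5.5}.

-155.890625

Subinterval widths: 1, 0.5, 0.75, 0.5, 0.5, 0.75.
Left endpoints: 1.5, 2.5, 3, 3.75, 4.25, 4.75.
f(1.5) = -10.25, f(2.5) = -23.25, f(3) = -32, f(3.75) = -47.9375, f(4.25) = -60.4375, f(4.75) = -74.4375.
Sum = Σ Δt_i · f(t_i).
Sum = -155.890625.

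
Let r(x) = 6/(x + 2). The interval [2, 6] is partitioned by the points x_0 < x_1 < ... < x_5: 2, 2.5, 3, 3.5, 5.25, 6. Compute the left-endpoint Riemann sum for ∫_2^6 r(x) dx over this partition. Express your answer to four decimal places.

Subinterval widths: 0.5, 0.5, 0.5, 1.75, 0.75.
Left endpoints: 2, 2.5, 3, 3.5, 5.25.
r(2) = 1.5, r(2.5) = 4/3, r(3) = 1.2, r(3.5) = 12/11, r(5.25) = 24/29.
Sum = Σ Δx_i · r(x_i).
Sum ≈ 4.5464.

4.5464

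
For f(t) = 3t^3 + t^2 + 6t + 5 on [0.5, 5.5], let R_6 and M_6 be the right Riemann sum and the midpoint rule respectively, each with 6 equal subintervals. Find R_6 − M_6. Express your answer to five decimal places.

R_6 ≈ 1105.6828704.
M_6 ≈ 848.5648148.
R_6 − M_6 ≈ 257.11806.

257.11806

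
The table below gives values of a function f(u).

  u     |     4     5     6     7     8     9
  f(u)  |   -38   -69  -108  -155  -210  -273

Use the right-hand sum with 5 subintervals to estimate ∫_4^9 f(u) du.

-815

Δu = 1.
Sum = 1·[(-69) + (-108) + (-155) + (-210) + (-273)] = -815.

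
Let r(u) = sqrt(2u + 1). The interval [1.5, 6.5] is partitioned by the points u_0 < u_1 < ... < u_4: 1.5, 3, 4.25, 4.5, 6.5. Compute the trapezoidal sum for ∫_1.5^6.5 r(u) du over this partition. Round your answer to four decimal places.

14.7488

Subinterval widths: 1.5, 1.25, 0.25, 2.
r(1.5) ≈ 2.0000, r(3) ≈ 2.6458, r(4.25) ≈ 3.0822, r(4.5) ≈ 3.1623, r(6.5) ≈ 3.7417.
On each subinterval the trapezoid contributes (Δu_i/2)·[r(u_{i-1}) + r(u_i)].
Sum ≈ 14.7488.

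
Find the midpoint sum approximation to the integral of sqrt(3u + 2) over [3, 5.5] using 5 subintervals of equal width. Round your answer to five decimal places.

9.57633

Δu = (5.5 − 3)/5 = 0.5.
Midpoints: 3.25, 3.75, 4.25, 4.75, 5.25.
f(3.25) ≈ 3.42783, f(3.75) ≈ 3.64005, f(4.25) ≈ 3.84057, f(4.75) ≈ 4.03113, f(5.25) ≈ 4.21307.
Sum = Δu · [f(3.25) + f(3.75) + f(4.25) + f(4.75) + f(5.25)].
Sum ≈ 9.57633.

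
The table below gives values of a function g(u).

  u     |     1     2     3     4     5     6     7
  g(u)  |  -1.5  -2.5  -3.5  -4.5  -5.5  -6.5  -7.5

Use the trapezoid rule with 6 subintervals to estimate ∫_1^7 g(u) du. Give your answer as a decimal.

Δu = 1.
T_6 = (1/2)·[(-1.5) + 2·(-2.5) + 2·(-3.5) + 2·(-4.5) + 2·(-5.5) + 2·(-6.5) + (-7.5)] = -27.

-27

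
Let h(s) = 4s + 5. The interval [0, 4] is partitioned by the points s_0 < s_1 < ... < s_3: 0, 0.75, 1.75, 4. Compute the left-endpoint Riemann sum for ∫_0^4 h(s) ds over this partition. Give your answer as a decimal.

38.75

Subinterval widths: 0.75, 1, 2.25.
Left endpoints: 0, 0.75, 1.75.
h(0) = 5, h(0.75) = 8, h(1.75) = 12.
Sum = Σ Δs_i · h(s_i).
Sum = 38.75.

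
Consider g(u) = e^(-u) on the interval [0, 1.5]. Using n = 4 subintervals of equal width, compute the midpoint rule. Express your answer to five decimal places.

Δu = (1.5 − 0)/4 = 0.375.
Midpoints: 0.1875, 0.5625, 0.9375, 1.3125.
g(0.1875) ≈ 0.82903, g(0.5625) ≈ 0.56978, g(0.9375) ≈ 0.39161, g(1.3125) ≈ 0.26915.
Sum = Δu · [g(0.1875) + g(0.5625) + g(0.9375) + g(1.3125)].
Sum ≈ 0.77234.

0.77234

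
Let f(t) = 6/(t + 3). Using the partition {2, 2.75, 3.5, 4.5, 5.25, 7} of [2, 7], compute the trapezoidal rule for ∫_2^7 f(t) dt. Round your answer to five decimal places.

4.17439

Subinterval widths: 0.75, 0.75, 1, 0.75, 1.75.
f(2) = 1.2, f(2.75) = 24/23, f(3.5) = 12/13, f(4.5) = 0.8, f(5.25) = 8/11, f(7) = 0.6.
On each subinterval the trapezoid contributes (Δt_i/2)·[f(t_{i-1}) + f(t_i)].
Sum ≈ 4.17439.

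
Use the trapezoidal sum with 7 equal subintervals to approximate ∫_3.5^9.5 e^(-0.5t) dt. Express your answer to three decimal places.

Δt = (9.5 − 3.5)/7 = 6/7.
f(3.5) ≈ 0.174, f(61/14) ≈ 0.113, f(73/14) ≈ 0.074, f(85/14) ≈ 0.048, f(97/14) ≈ 0.031, f(109/14) ≈ 0.020, f(121/14) ≈ 0.013, f(9.5) ≈ 0.009.
T_7 = (Δt/2)·[f(t_0) + 2f(t_1) + ... + 2f(t_{6}) + f(t_7)].
Sum ≈ 0.335.

0.335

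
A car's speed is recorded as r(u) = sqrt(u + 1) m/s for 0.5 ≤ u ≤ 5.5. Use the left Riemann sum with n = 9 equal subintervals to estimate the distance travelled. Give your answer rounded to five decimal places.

Δu = (5.5 − 0.5)/9 = 5/9.
Left endpoints: 0.5, 19/18, 29/18, 13/6, 49/18, 59/18, 23/6, 79/18, 89/18.
r(0.5) ≈ 1.22474, r(19/18) ≈ 1.43372, r(29/18) ≈ 1.61589, r(13/6) ≈ 1.77951, r(49/18) ≈ 1.92931, r(59/18) ≈ 2.06828, r(23/6) ≈ 2.19848, r(79/18) ≈ 2.32140, r(89/18) ≈ 2.43812.
Sum = Δu · [r(0.5) + r(19/18) + r(29/18) + ...].
Sum ≈ 9.44970.

9.44970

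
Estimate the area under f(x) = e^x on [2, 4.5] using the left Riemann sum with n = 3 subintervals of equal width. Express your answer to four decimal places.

Δx = (4.5 − 2)/3 = 5/6.
Left endpoints: 2, 17/6, 11/3.
f(2) ≈ 7.3891, f(17/6) ≈ 17.0020, f(11/3) ≈ 39.1213.
Sum = Δx · [f(2) + f(17/6) + f(11/3)].
Sum ≈ 52.9270.

52.9270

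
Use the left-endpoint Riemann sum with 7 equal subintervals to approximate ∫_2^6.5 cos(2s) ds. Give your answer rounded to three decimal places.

Δs = (6.5 − 2)/7 = 9/14.
Left endpoints: 2, 37/14, 23/7, 55/14, 32/7, 73/14, 41/7.
f(2) ≈ -0.654, f(37/14) ≈ 0.542, f(23/7) ≈ 0.959, f(55/14) ≈ -0.003, f(32/7) ≈ -0.961, f(73/14) ≈ -0.537, f(41/7) ≈ 0.658.
Sum = Δs · [f(2) + f(37/14) + f(23/7) + ...].
Sum ≈ 0.003.

0.003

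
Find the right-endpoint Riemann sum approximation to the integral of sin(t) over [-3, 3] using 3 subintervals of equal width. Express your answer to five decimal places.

0.28224

Δt = (3 − (-3))/3 = 2.
Right endpoints: -1, 1, 3.
f(-1) ≈ -0.84147, f(1) ≈ 0.84147, f(3) ≈ 0.14112.
Sum = Δt · [f(-1) + f(1) + f(3)].
Sum ≈ 0.28224.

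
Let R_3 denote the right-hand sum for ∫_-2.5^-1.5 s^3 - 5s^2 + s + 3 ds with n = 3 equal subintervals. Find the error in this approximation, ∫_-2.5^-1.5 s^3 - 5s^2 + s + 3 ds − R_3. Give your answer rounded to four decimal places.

-5.3380

Exact integral: ∫_-2.5^-1.5 f(s) ds ≈ -27.916667.
R_3 ≈ -22.578704.
Error ≈ -27.916667 − (-22.578704) ≈ -5.3380.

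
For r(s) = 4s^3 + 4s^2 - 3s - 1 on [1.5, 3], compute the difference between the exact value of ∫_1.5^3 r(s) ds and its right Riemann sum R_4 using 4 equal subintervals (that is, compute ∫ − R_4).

-23.02734375

Exact integral: ∫_1.5^3 r(s) ds = 95.8125.
R_4 = 118.83984375.
Error = 95.8125 − 118.83984375 = -23.02734375.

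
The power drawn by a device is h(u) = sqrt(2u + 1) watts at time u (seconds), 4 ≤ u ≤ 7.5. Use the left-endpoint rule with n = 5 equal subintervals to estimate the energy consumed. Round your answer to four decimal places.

Δu = (7.5 − 4)/5 = 0.7.
Left endpoints: 4, 4.7, 5.4, 6.1, 6.8.
h(4) ≈ 3.0000, h(4.7) ≈ 3.2249, h(5.4) ≈ 3.4351, h(6.1) ≈ 3.6332, h(6.8) ≈ 3.8210.
Sum = Δu · [h(4) + h(4.7) + h(5.4) + h(6.1) + h(6.8)].
Sum ≈ 11.9799.

11.9799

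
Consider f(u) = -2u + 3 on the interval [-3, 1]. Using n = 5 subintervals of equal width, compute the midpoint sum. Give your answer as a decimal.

20

Δu = (1 − (-3))/5 = 0.8.
Midpoints: -2.6, -1.8, -1, -0.2, 0.6.
f(-2.6) = 8.2, f(-1.8) = 6.6, f(-1) = 5, f(-0.2) = 3.4, f(0.6) = 1.8.
Sum = Δu · [f(-2.6) + f(-1.8) + f(-1) + f(-0.2) + f(0.6)].
Sum = 20.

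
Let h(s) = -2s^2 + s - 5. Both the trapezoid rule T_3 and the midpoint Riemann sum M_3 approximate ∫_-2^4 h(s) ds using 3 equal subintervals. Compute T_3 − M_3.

-12

T_3 = -80.
M_3 = -68.
T_3 − M_3 = -12.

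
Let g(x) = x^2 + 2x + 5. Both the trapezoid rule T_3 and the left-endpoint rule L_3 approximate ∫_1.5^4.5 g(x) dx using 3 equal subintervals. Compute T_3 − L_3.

12

T_3 = 62.75.
L_3 = 50.75.
T_3 − L_3 = 12.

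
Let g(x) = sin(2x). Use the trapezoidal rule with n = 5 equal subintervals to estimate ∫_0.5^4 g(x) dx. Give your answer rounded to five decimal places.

0.28497

Δx = (4 − 0.5)/5 = 0.7.
g(0.5) ≈ 0.84147, g(1.2) ≈ 0.67546, g(1.9) ≈ -0.61186, g(2.6) ≈ -0.88345, g(3.3) ≈ 0.31154, g(4) ≈ 0.98936.
T_5 = (Δx/2)·[g(x_0) + 2g(x_1) + ... + 2g(x_{4}) + g(x_5)].
Sum ≈ 0.28497.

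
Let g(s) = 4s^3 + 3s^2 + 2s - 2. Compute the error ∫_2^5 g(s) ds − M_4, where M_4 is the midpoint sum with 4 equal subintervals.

6.328125

Exact integral: ∫_2^5 g(s) ds = 741.
M_4 = 734.671875.
Error = 741 − 734.671875 = 6.328125.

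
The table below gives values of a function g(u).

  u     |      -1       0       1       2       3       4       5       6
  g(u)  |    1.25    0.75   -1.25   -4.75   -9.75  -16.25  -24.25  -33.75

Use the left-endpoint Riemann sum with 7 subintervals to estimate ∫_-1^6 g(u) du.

-54.25

Δu = 1.
Sum = 1·[1.25 + 0.75 + (-1.25) + (-4.75) + (-9.75) + (-16.25) + (-24.25)] = -54.25.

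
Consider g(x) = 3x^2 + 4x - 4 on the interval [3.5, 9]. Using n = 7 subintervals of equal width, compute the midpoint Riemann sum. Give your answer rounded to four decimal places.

800.7761

Δx = (9 − 3.5)/7 = 11/14.
Midpoints: 109/28, 131/28, 153/28, 6.25, 197/28, 219/28, 241/28.
g(109/28) = 44715/784, g(131/28) = 63019/784, g(153/28) = 84227/784, g(6.25) = 138.1875, g(197/28) = 135355/784, g(219/28) = 165275/784, g(241/28) = 198099/784.
Sum = Δx · [g(109/28) + g(131/28) + g(153/28) + ...].
Sum ≈ 800.7761.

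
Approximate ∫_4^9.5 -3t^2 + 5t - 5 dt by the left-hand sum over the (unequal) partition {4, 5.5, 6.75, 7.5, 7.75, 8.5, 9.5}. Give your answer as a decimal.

Subinterval widths: 1.5, 1.25, 0.75, 0.25, 0.75, 1.
Left endpoints: 4, 5.5, 6.75, 7.5, 7.75, 8.5.
f(4) = -33, f(5.5) = -68.25, f(6.75) = -107.9375, f(7.5) = -136.25, f(7.75) = -146.4375, f(8.5) = -179.25.
Sum = Σ Δt_i · f(t_i).
Sum = -538.90625.

-538.90625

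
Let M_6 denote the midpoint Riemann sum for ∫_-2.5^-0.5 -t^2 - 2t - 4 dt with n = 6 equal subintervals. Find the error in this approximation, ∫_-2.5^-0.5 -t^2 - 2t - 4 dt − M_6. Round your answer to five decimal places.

-0.01852

Exact integral: ∫_-2.5^-0.5 f(t) dt ≈ -7.1666667.
M_6 ≈ -7.1481481.
Error ≈ -7.1666667 − (-7.1481481) ≈ -0.01852.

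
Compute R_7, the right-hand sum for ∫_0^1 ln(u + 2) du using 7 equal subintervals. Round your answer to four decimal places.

0.9382

Δu = (1 − 0)/7 = 1/7.
Right endpoints: 1/7, 2/7, 3/7, 4/7, 5/7, 6/7, 1.
f(1/7) ≈ 0.7621, f(2/7) ≈ 0.8267, f(3/7) ≈ 0.8873, f(4/7) ≈ 0.9445, f(5/7) ≈ 0.9985, f(6/7) ≈ 1.0498, f(1) ≈ 1.0986.
Sum = Δu · [f(1/7) + f(2/7) + f(3/7) + ...].
Sum ≈ 0.9382.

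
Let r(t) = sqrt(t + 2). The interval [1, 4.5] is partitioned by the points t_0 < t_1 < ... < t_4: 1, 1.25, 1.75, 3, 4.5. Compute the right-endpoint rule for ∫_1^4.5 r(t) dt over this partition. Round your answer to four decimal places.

Subinterval widths: 0.25, 0.5, 1.25, 1.5.
Right endpoints: 1.25, 1.75, 3, 4.5.
r(1.25) ≈ 1.8028, r(1.75) ≈ 1.9365, r(3) ≈ 2.2361, r(4.5) ≈ 2.5495.
Sum = Σ Δt_i · r(t_i).
Sum ≈ 8.0383.

8.0383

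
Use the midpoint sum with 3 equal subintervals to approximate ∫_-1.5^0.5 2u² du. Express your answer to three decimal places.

Δu = (0.5 − (-1.5))/3 = 2/3.
Midpoints: -7/6, -0.5, 1/6.
f(-7/6) = 49/18, f(-0.5) = 0.5, f(1/6) = 1/18.
Sum = Δu · [f(-7/6) + f(-0.5) + f(1/6)].
Sum ≈ 2.185.

2.185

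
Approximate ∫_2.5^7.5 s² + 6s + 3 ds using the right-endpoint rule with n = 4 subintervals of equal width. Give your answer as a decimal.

351.71875

Δs = (7.5 − 2.5)/4 = 1.25.
Right endpoints: 3.75, 5, 6.25, 7.5.
f(3.75) = 39.5625, f(5) = 58, f(6.25) = 79.5625, f(7.5) = 104.25.
Sum = Δs · [f(3.75) + f(5) + f(6.25) + f(7.5)].
Sum = 351.71875.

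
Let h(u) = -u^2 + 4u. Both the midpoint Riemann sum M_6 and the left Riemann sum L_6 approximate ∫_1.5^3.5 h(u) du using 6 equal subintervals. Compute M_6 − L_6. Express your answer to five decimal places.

M_6 ≈ 6.8518519.
L_6 ≈ 7.1296296.
M_6 − L_6 ≈ -0.27778.

-0.27778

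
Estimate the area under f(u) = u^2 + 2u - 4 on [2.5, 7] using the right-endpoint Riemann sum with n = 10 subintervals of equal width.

Δu = (7 − 2.5)/10 = 0.45.
Right endpoints: 2.95, 3.4, 3.85, 4.3, 4.75, 5.2, 5.65, 6.1, 6.55, 7.
f(2.95) = 10.6025, f(3.4) = 14.36, f(3.85) = 18.5225, f(4.3) = 23.09, f(4.75) = 28.0625, f(5.2) = 33.44, f(5.65) = 39.2225, f(6.1) = 45.41, f(6.55) = 52.0025, f(7) = 59.
Sum = Δu · [f(2.95) + f(3.4) + f(3.85) + ...].
Sum = 145.670625.

145.670625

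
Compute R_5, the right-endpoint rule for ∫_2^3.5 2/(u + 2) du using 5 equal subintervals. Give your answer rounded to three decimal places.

Δu = (3.5 − 2)/5 = 0.3.
Right endpoints: 2.3, 2.6, 2.9, 3.2, 3.5.
f(2.3) = 20/43, f(2.6) = 10/23, f(2.9) = 20/49, f(3.2) = 5/13, f(3.5) = 4/11.
Sum = Δu · [f(2.3) + f(2.6) + f(2.9) + f(3.2) + f(3.5)].
Sum ≈ 0.617.

0.617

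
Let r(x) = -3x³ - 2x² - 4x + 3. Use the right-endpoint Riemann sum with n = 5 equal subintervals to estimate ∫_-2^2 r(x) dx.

-25.12

Δx = (2 − (-2))/5 = 0.8.
Right endpoints: -1.2, -0.4, 0.4, 1.2, 2.
r(-1.2) = 10.104, r(-0.4) = 4.472, r(0.4) = 0.888, r(1.2) = -9.864, r(2) = -37.
Sum = Δx · [r(-1.2) + r(-0.4) + r(0.4) + r(1.2) + r(2)].
Sum = -25.12.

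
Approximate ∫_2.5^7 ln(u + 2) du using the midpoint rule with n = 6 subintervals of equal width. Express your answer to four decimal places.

Δu = (7 − 2.5)/6 = 0.75.
Midpoints: 2.875, 3.625, 4.375, 5.125, 5.875, 6.625.
f(2.875) ≈ 1.5841, f(3.625) ≈ 1.7272, f(4.375) ≈ 1.8524, f(5.125) ≈ 1.9636, f(5.875) ≈ 2.0637, f(6.625) ≈ 2.1547.
Sum = Δu · [f(2.875) + f(3.625) + f(4.375) + ...].
Sum ≈ 8.5093.

8.5093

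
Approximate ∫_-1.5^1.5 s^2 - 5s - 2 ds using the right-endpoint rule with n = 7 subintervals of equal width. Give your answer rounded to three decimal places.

Δs = (1.5 − (-1.5))/7 = 3/7.
Right endpoints: -15/14, -9/14, -3/14, 3/14, 9/14, 15/14, 1.5.
f(-15/14) = 883/196, f(-9/14) = 319/196, f(-3/14) = -173/196, f(3/14) = -593/196, f(9/14) = -941/196, f(15/14) = -1217/196, f(1.5) = -7.25.
Sum = Δs · [f(-15/14) + f(-9/14) + f(-3/14) + ...].
Sum ≈ -6.872.

-6.872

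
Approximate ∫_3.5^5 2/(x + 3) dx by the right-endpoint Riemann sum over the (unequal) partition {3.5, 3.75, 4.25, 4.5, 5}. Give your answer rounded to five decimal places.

Subinterval widths: 0.25, 0.5, 0.25, 0.5.
Right endpoints: 3.75, 4.25, 4.5, 5.
f(3.75) = 8/27, f(4.25) = 8/29, f(4.5) = 4/15, f(5) = 0.25.
Sum = Σ Δx_i · f(x_i).
Sum ≈ 0.40367.

0.40367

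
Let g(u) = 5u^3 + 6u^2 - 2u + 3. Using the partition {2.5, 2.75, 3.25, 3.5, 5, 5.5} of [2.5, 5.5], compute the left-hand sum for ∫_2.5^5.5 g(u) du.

969.52734375

Subinterval widths: 0.25, 0.5, 0.25, 1.5, 0.5.
Left endpoints: 2.5, 2.75, 3.25, 3.5, 5.
g(2.5) = 113.625, g(2.75) = 146.859375, g(3.25) = 231.515625, g(3.5) = 283.875, g(5) = 768.
Sum = Σ Δu_i · g(u_i).
Sum = 969.52734375.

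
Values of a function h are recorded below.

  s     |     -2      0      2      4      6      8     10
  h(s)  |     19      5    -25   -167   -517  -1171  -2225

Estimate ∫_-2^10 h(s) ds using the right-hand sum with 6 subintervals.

Δs = 2.
Sum = 2·[5 + (-25) + (-167) + (-517) + (-1171) + (-2225)] = -8200.

-8200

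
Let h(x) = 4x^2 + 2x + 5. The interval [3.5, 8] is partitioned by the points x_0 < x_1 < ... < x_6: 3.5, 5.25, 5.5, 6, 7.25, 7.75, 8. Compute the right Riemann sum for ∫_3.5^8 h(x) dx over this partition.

821.625

Subinterval widths: 1.75, 0.25, 0.5, 1.25, 0.5, 0.25.
Right endpoints: 5.25, 5.5, 6, 7.25, 7.75, 8.
h(5.25) = 125.75, h(5.5) = 137, h(6) = 161, h(7.25) = 229.75, h(7.75) = 260.75, h(8) = 277.
Sum = Σ Δx_i · h(x_i).
Sum = 821.625.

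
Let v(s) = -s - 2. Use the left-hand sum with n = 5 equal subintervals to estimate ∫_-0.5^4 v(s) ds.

-14.85

Δs = (4 − (-0.5))/5 = 0.9.
Left endpoints: -0.5, 0.4, 1.3, 2.2, 3.1.
v(-0.5) = -1.5, v(0.4) = -2.4, v(1.3) = -3.3, v(2.2) = -4.2, v(3.1) = -5.1.
Sum = Δs · [v(-0.5) + v(0.4) + v(1.3) + v(2.2) + v(3.1)].
Sum = -14.85.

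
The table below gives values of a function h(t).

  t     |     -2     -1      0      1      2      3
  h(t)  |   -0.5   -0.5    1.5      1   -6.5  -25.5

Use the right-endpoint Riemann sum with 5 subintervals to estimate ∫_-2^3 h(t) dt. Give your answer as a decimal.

-30

Δt = 1.
Sum = 1·[(-0.5) + 1.5 + 1 + (-6.5) + (-25.5)] = -30.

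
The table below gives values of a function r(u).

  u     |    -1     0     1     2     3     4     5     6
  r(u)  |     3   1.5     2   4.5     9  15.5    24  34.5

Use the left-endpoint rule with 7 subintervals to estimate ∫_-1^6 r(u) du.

59.5

Δu = 1.
Sum = 1·[3 + 1.5 + 2 + 4.5 + 9 + 15.5 + 24] = 59.5.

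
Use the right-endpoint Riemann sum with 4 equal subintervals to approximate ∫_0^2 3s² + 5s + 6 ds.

Δs = (2 − 0)/4 = 0.5.
Right endpoints: 0.5, 1, 1.5, 2.
f(0.5) = 9.25, f(1) = 14, f(1.5) = 20.25, f(2) = 28.
Sum = Δs · [f(0.5) + f(1) + f(1.5) + f(2)].
Sum = 35.75.

35.75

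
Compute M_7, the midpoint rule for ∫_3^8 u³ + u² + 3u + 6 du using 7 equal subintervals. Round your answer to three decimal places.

1274.196

Δu = (8 − 3)/7 = 5/7.
Midpoints: 47/14, 57/14, 67/14, 5.5, 87/14, 97/14, 107/14.
f(47/14) = 178849/2744, f(57/14) = 280659/2744, f(67/14) = 419469/2744, f(5.5) = 219.125, f(87/14) = 832089/2744, f(97/14) = 1117899/2744, f(107/14) = 1464709/2744.
Sum = Δu · [f(47/14) + f(57/14) + f(67/14) + ...].
Sum ≈ 1274.196.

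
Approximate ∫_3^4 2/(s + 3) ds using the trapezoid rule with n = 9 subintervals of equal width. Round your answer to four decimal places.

0.3083

Δs = (4 − 3)/9 = 1/9.
f(3) = 1/3, f(28/9) = 18/55, f(29/9) = 9/28, f(10/3) = 6/19, f(31/9) = 9/29, f(32/9) = 18/59, f(11/3) = 0.3, f(34/9) = 18/61, f(35/9) = 9/31, f(4) = 2/7.
T_9 = (Δs/2)·[f(s_0) + 2f(s_1) + ... + 2f(s_{8}) + f(s_9)].
Sum ≈ 0.3083.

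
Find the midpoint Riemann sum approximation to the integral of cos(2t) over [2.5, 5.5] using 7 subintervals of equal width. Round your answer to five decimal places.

-0.02118

Δt = (5.5 − 2.5)/7 = 3/7.
Midpoints: 19/7, 22/7, 25/7, 4, 31/7, 34/7, 37/7.
f(19/7) ≈ 0.65651, f(22/7) ≈ 1.00000, f(25/7) ≈ 0.65269, f(4) ≈ -0.14550, f(31/7) ≈ -0.84317, f(34/7) ≈ -0.95838, f(37/7) ≈ -0.41154.
Sum = Δt · [f(19/7) + f(22/7) + f(25/7) + ...].
Sum ≈ -0.02118.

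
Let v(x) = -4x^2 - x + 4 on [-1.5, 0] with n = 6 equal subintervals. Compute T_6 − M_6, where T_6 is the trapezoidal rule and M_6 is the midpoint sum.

-0.09375

T_6 = 2.5625.
M_6 = 2.65625.
T_6 − M_6 = -0.09375.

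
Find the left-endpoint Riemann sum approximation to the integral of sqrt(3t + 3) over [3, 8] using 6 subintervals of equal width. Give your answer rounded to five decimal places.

21.20928

Δt = (8 − 3)/6 = 5/6.
Left endpoints: 3, 23/6, 14/3, 5.5, 19/3, 43/6.
f(3) ≈ 3.46410, f(23/6) ≈ 3.80789, f(14/3) ≈ 4.12311, f(5.5) ≈ 4.41588, f(19/3) ≈ 4.69042, f(43/6) ≈ 4.94975.
Sum = Δt · [f(3) + f(23/6) + f(14/3) + ...].
Sum ≈ 21.20928.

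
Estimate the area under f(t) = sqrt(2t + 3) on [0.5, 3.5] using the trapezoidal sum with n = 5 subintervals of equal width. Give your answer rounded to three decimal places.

7.869

Δt = (3.5 − 0.5)/5 = 0.6.
f(0.5) ≈ 2.000, f(1.1) ≈ 2.280, f(1.7) ≈ 2.530, f(2.3) ≈ 2.757, f(2.9) ≈ 2.966, f(3.5) ≈ 3.162.
T_5 = (Δt/2)·[f(t_0) + 2f(t_1) + ... + 2f(t_{4}) + f(t_5)].
Sum ≈ 7.869.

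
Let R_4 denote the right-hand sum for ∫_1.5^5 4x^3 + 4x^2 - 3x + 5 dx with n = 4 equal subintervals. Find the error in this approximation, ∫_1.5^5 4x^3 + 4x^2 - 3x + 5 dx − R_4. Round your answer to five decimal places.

-267.26693

Exact integral: ∫_1.5^5 f(x) dx ≈ 765.4791667.
R_4 = 1032.74609375.
Error ≈ 765.4791667 − 1032.74609375 ≈ -267.26693.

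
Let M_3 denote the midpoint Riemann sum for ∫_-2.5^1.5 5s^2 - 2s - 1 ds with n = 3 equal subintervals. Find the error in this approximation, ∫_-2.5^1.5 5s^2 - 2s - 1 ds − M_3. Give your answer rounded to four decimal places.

Exact integral: ∫_-2.5^1.5 f(s) ds ≈ 31.666667.
M_3 ≈ 28.703704.
Error ≈ 31.666667 − 28.703704 ≈ 2.9630.

2.9630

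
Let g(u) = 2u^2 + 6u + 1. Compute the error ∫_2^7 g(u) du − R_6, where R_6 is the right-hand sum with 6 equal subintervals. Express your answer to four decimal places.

-51.1574

Exact integral: ∫_2^7 g(u) du ≈ 363.333333.
R_6 ≈ 414.490741.
Error ≈ 363.333333 − 414.490741 ≈ -51.1574.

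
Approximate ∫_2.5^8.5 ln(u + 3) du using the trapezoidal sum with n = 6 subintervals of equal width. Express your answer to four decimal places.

Δu = (8.5 − 2.5)/6 = 1.
f(2.5) ≈ 1.7047, f(3.5) ≈ 1.8718, f(4.5) ≈ 2.0149, f(5.5) ≈ 2.1401, f(6.5) ≈ 2.2513, f(7.5) ≈ 2.3514, f(8.5) ≈ 2.4423.
T_6 = (Δu/2)·[f(u_0) + 2f(u_1) + ... + 2f(u_{5}) + f(u_6)].
Sum ≈ 12.7030.

12.7030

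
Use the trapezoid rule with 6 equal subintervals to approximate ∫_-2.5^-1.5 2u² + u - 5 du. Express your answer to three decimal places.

Δu = (-1.5 − (-2.5))/6 = 1/6.
f(-2.5) = 5, f(-7/3) = 32/9, f(-13/6) = 20/9, f(-2) = 1, f(-11/6) = -1/9, f(-5/3) = -10/9, f(-1.5) = -2.
T_6 = (Δu/2)·[f(u_0) + 2f(u_1) + ... + 2f(u_{5}) + f(u_6)].
Sum ≈ 1.176.

1.176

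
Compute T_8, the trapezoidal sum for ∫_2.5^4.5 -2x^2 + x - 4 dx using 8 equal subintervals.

-51.375

Δx = (4.5 − 2.5)/8 = 0.25.
f(2.5) = -14, f(2.75) = -16.375, f(3) = -19, f(3.25) = -21.875, f(3.5) = -25, f(3.75) = -28.375, f(4) = -32, f(4.25) = -35.875, f(4.5) = -40.
T_8 = (Δx/2)·[f(x_0) + 2f(x_1) + ... + 2f(x_{7}) + f(x_8)].
Sum = -51.375.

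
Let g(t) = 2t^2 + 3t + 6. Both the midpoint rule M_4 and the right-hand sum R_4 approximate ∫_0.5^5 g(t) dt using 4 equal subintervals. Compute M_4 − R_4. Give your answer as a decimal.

-38.28515625

M_4 = 146.42578125.
R_4 = 184.7109375.
M_4 − R_4 = -38.28515625.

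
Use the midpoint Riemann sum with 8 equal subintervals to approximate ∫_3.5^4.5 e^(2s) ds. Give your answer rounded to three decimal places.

3494.119

Δs = (4.5 − 3.5)/8 = 0.125.
Midpoints: 3.5625, 3.6875, 3.8125, 3.9375, 4.0625, 4.1875, 4.3125, 4.4375.
f(3.5625) ≈ 1242.648, f(3.6875) ≈ 1595.592, f(3.8125) ≈ 2048.780, f(3.9375) ≈ 2630.686, f(4.0625) ≈ 3377.868, f(4.1875) ≈ 4337.268, f(4.3125) ≈ 5569.163, f(4.4375) ≈ 7150.946.
Sum = Δs · [f(3.5625) + f(3.6875) + f(3.8125) + ...].
Sum ≈ 3494.119.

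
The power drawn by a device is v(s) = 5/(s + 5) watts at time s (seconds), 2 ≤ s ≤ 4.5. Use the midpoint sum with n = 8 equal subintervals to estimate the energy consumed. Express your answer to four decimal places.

Δs = (4.5 − 2)/8 = 0.3125.
Midpoints: 2.15625, 2.46875, 2.78125, 3.09375, 3.40625, 3.71875, 4.03125, 4.34375.
v(2.15625) = 160/229, v(2.46875) = 160/239, v(2.78125) = 160/249, v(3.09375) = 160/259, v(3.40625) = 160/269, v(3.71875) = 160/279, v(4.03125) = 160/289, v(4.34375) = 160/299.
Sum = Δs · [v(2.15625) + v(2.46875) + v(2.78125) + ...].
Sum ≈ 1.5267.

1.5267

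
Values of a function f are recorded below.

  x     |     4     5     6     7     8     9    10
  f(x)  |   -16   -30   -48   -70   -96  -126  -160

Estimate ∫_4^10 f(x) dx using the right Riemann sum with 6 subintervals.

-530

Δx = 1.
Sum = 1·[(-30) + (-48) + (-70) + (-96) + (-126) + (-160)] = -530.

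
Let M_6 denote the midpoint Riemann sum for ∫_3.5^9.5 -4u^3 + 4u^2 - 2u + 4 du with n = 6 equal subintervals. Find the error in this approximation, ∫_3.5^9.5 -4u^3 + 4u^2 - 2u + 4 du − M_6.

Exact integral: ∫_3.5^9.5 f(u) du = -6963.
M_6 = -6926.
Error = -6963 − (-6926) = -37.

-37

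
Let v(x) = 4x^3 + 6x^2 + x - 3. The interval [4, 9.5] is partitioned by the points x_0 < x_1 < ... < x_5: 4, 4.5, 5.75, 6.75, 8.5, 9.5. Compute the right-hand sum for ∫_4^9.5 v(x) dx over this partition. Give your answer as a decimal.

11997.640625

Subinterval widths: 0.5, 1.25, 1, 1.75, 1.
Right endpoints: 4.5, 5.75, 6.75, 8.5, 9.5.
v(4.5) = 487.5, v(5.75) = 961.5625, v(6.75) = 1507.3125, v(8.5) = 2895.5, v(9.5) = 3977.5.
Sum = Σ Δx_i · v(x_i).
Sum = 11997.640625.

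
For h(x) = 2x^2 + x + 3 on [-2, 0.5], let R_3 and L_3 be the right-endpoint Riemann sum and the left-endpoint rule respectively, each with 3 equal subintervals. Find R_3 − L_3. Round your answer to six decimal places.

-4.166667

R_3 ≈ 9.53703704.
L_3 ≈ 13.70370370.
R_3 − L_3 ≈ -4.166667.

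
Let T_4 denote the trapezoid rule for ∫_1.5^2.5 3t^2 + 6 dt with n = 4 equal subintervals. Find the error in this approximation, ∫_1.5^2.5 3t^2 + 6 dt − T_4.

-0.03125

Exact integral: ∫_1.5^2.5 f(t) dt = 18.25.
T_4 = 18.28125.
Error = 18.25 − 18.28125 = -0.03125.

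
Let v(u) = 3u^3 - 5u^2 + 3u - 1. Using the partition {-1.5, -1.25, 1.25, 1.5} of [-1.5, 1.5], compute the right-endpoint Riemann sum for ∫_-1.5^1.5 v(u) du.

-2.01953125

Subinterval widths: 0.25, 2.5, 0.25.
Right endpoints: -1.25, 1.25, 1.5.
v(-1.25) = -18.421875, v(1.25) = 0.796875, v(1.5) = 2.375.
Sum = Σ Δu_i · v(u_i).
Sum = -2.01953125.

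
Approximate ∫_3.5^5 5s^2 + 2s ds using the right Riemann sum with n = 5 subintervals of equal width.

Δs = (5 − 3.5)/5 = 0.3.
Right endpoints: 3.8, 4.1, 4.4, 4.7, 5.
f(3.8) = 79.8, f(4.1) = 92.25, f(4.4) = 105.6, f(4.7) = 119.85, f(5) = 135.
Sum = Δs · [f(3.8) + f(4.1) + f(4.4) + f(4.7) + f(5)].
Sum = 159.75.

159.75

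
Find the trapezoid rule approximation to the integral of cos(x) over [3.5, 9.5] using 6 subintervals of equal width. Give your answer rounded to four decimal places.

0.2523

Δx = (9.5 − 3.5)/6 = 1.
f(3.5) ≈ -0.9365, f(4.5) ≈ -0.2108, f(5.5) ≈ 0.7087, f(6.5) ≈ 0.9766, f(7.5) ≈ 0.3466, f(8.5) ≈ -0.6020, f(9.5) ≈ -0.9972.
T_6 = (Δx/2)·[f(x_0) + 2f(x_1) + ... + 2f(x_{5}) + f(x_6)].
Sum ≈ 0.2523.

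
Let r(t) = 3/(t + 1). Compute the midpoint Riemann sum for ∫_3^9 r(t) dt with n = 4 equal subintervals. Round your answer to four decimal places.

2.7345

Δt = (9 − 3)/4 = 1.5.
Midpoints: 3.75, 5.25, 6.75, 8.25.
r(3.75) = 12/19, r(5.25) = 0.48, r(6.75) = 12/31, r(8.25) = 12/37.
Sum = Δt · [r(3.75) + r(5.25) + r(6.75) + r(8.25)].
Sum ≈ 2.7345.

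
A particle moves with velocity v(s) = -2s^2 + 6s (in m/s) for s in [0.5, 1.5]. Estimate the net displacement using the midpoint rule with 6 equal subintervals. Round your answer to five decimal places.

Δs = (1.5 − 0.5)/6 = 1/6.
Midpoints: 7/12, 0.75, 11/12, 13/12, 1.25, 17/12.
v(7/12) = 203/72, v(0.75) = 3.375, v(11/12) = 275/72, v(13/12) = 299/72, v(1.25) = 4.375, v(17/12) = 323/72.
Sum = Δs · [v(7/12) + v(0.75) + v(11/12) + ...].
Sum ≈ 3.83796.

3.83796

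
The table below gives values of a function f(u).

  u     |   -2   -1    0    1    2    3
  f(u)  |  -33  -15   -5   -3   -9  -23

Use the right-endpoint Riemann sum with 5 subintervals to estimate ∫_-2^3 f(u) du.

-55

Δu = 1.
Sum = 1·[(-15) + (-5) + (-3) + (-9) + (-23)] = -55.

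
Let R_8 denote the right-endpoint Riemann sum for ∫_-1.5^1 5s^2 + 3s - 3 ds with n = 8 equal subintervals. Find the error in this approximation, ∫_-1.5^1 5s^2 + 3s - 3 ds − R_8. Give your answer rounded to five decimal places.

Exact integral: ∫_-1.5^1 f(s) ds ≈ -2.0833333.
R_8 ≈ -1.6845703.
Error ≈ -2.0833333 − (-1.6845703) ≈ -0.39876.

-0.39876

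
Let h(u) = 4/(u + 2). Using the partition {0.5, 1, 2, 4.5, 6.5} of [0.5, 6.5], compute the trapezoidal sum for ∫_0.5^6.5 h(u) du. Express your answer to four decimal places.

5.0052

Subinterval widths: 0.5, 1, 2.5, 2.
h(0.5) = 1.6, h(1) = 4/3, h(2) = 1, h(4.5) = 8/13, h(6.5) = 8/17.
On each subinterval the trapezoid contributes (Δu_i/2)·[h(u_{i-1}) + h(u_i)].
Sum ≈ 5.0052.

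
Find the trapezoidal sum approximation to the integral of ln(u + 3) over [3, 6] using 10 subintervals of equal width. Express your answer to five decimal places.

Δu = (6 − 3)/10 = 0.3.
f(3) ≈ 1.79176, f(3.3) ≈ 1.84055, f(3.6) ≈ 1.88707, f(3.9) ≈ 1.93152, f(4.2) ≈ 1.97408, f(4.5) ≈ 2.01490, f(4.8) ≈ 2.05412, f(5.1) ≈ 2.09186, f(5.4) ≈ 2.12823, f(5.7) ≈ 2.16332, f(6) ≈ 2.19722.
T_10 = (Δu/2)·[f(u_0) + 2f(u_1) + ... + 2f(u_{9}) + f(u_10)].
Sum ≈ 6.02405.

6.02405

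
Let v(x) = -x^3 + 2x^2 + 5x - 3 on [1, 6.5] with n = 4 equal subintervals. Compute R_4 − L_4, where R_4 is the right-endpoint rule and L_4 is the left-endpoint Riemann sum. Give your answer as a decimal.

R_4 ≈ -305.497070.
L_4 ≈ -80.512695.
R_4 − L_4 = -224.984375.

-224.984375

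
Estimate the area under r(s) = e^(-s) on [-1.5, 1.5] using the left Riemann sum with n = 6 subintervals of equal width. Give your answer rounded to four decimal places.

5.4116

Δs = (1.5 − (-1.5))/6 = 0.5.
Left endpoints: -1.5, -1, -0.5, 0, 0.5, 1.
r(-1.5) ≈ 4.4817, r(-1) ≈ 2.7183, r(-0.5) ≈ 1.6487, r(0) ≈ 1.0000, r(0.5) ≈ 0.6065, r(1) ≈ 0.3679.
Sum = Δs · [r(-1.5) + r(-1) + r(-0.5) + ...].
Sum ≈ 5.4116.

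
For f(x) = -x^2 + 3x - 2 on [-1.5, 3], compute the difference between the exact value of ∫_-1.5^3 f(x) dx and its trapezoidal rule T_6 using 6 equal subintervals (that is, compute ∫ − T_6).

Exact integral: ∫_-1.5^3 f(x) dx = -9.
T_6 = -9.421875.
Error = -9 − (-9.421875) = 0.421875.

0.421875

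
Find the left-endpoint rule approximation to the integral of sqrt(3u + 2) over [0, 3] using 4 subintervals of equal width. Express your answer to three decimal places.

Δu = (3 − 0)/4 = 0.75.
Left endpoints: 0, 0.75, 1.5, 2.25.
f(0) ≈ 1.414, f(0.75) ≈ 2.062, f(1.5) ≈ 2.550, f(2.25) ≈ 2.958.
Sum = Δu · [f(0) + f(0.75) + f(1.5) + f(2.25)].
Sum ≈ 6.737.

6.737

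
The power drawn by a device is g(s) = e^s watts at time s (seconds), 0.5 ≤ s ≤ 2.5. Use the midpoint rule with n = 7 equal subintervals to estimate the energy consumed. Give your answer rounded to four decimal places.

10.4980

Δs = (2.5 − 0.5)/7 = 2/7.
Midpoints: 9/14, 13/14, 17/14, 1.5, 25/14, 29/14, 33/14.
g(9/14) ≈ 1.9019, g(13/14) ≈ 2.5309, g(17/14) ≈ 3.3679, g(1.5) ≈ 4.4817, g(25/14) ≈ 5.9638, g(29/14) ≈ 7.9362, g(33/14) ≈ 10.5607.
Sum = Δs · [g(9/14) + g(13/14) + g(17/14) + ...].
Sum ≈ 10.4980.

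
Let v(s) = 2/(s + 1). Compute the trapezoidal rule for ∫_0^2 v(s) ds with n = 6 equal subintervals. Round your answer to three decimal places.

2.213

Δs = (2 − 0)/6 = 1/3.
v(0) = 2, v(1/3) = 1.5, v(2/3) = 1.2, v(1) = 1, v(4/3) = 6/7, v(5/3) = 0.75, v(2) = 2/3.
T_6 = (Δs/2)·[v(s_0) + 2v(s_1) + ... + 2v(s_{5}) + v(s_6)].
Sum ≈ 2.213.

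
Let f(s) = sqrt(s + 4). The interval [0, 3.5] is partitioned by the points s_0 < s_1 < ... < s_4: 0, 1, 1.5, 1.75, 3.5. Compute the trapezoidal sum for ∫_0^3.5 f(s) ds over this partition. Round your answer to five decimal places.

Subinterval widths: 1, 0.5, 0.25, 1.75.
f(0) ≈ 2.00000, f(1) ≈ 2.23607, f(1.5) ≈ 2.34521, f(1.75) ≈ 2.39792, f(3.5) ≈ 2.73861.
On each subinterval the trapezoid contributes (Δs_i/2)·[f(s_{i-1}) + f(s_i)].
Sum ≈ 8.35071.

8.35071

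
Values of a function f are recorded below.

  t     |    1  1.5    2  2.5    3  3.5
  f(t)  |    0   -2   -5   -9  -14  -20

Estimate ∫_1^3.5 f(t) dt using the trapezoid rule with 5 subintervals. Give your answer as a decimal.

Δt = 0.5.
T_5 = (0.5/2)·[0 + 2·(-2) + 2·(-5) + 2·(-9) + 2·(-14) + (-20)] = -20.

-20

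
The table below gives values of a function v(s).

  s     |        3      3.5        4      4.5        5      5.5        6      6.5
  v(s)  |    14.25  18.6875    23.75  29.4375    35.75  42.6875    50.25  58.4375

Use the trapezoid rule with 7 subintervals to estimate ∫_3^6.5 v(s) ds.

Δs = 0.5.
T_7 = (0.5/2)·[14.25 + 2·18.6875 + 2·23.75 + 2·29.4375 + 2·35.75 + 2·42.6875 + 2·50.25 + 58.4375] = 118.453125.

118.453125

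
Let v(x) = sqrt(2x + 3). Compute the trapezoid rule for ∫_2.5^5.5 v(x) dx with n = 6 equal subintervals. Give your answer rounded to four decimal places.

9.9168

Δx = (5.5 − 2.5)/6 = 0.5.
v(2.5) ≈ 2.8284, v(3) ≈ 3.0000, v(3.5) ≈ 3.1623, v(4) ≈ 3.3166, v(4.5) ≈ 3.4641, v(5) ≈ 3.6056, v(5.5) ≈ 3.7417.
T_6 = (Δx/2)·[v(x_0) + 2v(x_1) + ... + 2v(x_{5}) + v(x_6)].
Sum ≈ 9.9168.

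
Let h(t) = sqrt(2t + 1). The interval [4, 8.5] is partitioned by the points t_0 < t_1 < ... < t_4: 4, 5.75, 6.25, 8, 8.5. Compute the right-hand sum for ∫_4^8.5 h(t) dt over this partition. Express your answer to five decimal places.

17.36106

Subinterval widths: 1.75, 0.5, 1.75, 0.5.
Right endpoints: 5.75, 6.25, 8, 8.5.
h(5.75) ≈ 3.53553, h(6.25) ≈ 3.67423, h(8) ≈ 4.12311, h(8.5) ≈ 4.24264.
Sum = Σ Δt_i · h(t_i).
Sum ≈ 17.36106.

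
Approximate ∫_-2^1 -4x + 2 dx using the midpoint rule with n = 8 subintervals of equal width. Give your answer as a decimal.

Δx = (1 − (-2))/8 = 0.375.
Midpoints: -1.8125, -1.4375, -1.0625, -0.6875, -0.3125, 0.0625, 0.4375, 0.8125.
f(-1.8125) = 9.25, f(-1.4375) = 7.75, f(-1.0625) = 6.25, f(-0.6875) = 4.75, f(-0.3125) = 3.25, f(0.0625) = 1.75, f(0.4375) = 0.25, f(0.8125) = -1.25.
Sum = Δx · [f(-1.8125) + f(-1.4375) + f(-1.0625) + ...].
Sum = 12.

12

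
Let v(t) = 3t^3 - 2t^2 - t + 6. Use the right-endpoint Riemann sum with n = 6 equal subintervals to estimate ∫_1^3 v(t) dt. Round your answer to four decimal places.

Δt = (3 − 1)/6 = 1/3.
Right endpoints: 4/3, 5/3, 2, 7/3, 8/3, 3.
v(4/3) = 74/9, v(5/3) = 38/3, v(2) = 20, v(7/3) = 278/9, v(8/3) = 46, v(3) = 66.
Sum = Δt · [v(4/3) + v(5/3) + v(2) + ...].
Sum ≈ 61.2593.

61.2593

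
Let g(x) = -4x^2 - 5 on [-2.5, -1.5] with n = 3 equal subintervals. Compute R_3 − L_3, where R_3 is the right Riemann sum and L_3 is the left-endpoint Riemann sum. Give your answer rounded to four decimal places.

R_3 ≈ -18.740741.
L_3 ≈ -24.074074.
R_3 − L_3 ≈ 5.3333.

5.3333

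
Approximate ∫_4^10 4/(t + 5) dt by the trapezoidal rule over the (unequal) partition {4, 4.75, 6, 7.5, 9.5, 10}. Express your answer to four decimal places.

2.0484

Subinterval widths: 0.75, 1.25, 1.5, 2, 0.5.
f(4) = 4/9, f(4.75) = 16/39, f(6) = 4/11, f(7.5) = 0.32, f(9.5) = 8/29, f(10) = 4/15.
On each subinterval the trapezoid contributes (Δt_i/2)·[f(t_{i-1}) + f(t_i)].
Sum ≈ 2.0484.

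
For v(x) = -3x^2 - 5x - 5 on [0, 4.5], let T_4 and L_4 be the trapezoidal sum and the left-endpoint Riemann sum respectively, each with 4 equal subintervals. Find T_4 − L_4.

-46.828125

T_4 = -167.09765625.
L_4 = -120.26953125.
T_4 − L_4 = -46.828125.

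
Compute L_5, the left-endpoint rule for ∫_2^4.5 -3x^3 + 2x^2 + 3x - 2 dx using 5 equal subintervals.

Δx = (4.5 − 2)/5 = 0.5.
Left endpoints: 2, 2.5, 3, 3.5, 4.
f(2) = -12, f(2.5) = -28.875, f(3) = -56, f(3.5) = -95.625, f(4) = -150.
Sum = Δx · [f(2) + f(2.5) + f(3) + f(3.5) + f(4)].
Sum = -171.25.

-171.25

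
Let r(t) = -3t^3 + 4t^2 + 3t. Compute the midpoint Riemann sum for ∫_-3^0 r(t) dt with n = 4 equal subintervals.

80.7890625

Δt = (0 − (-3))/4 = 0.75.
Midpoints: -2.625, -1.875, -1.125, -0.375.
r(-2.625) = 37863/512, r(-1.875) = 14445/512, r(-1.125) = 3051/512, r(-0.375) = -207/512.
Sum = Δt · [r(-2.625) + r(-1.875) + r(-1.125) + r(-0.375)].
Sum = 80.7890625.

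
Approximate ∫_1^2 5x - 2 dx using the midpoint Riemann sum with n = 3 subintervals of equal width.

Δx = (2 − 1)/3 = 1/3.
Midpoints: 7/6, 1.5, 11/6.
f(7/6) = 23/6, f(1.5) = 5.5, f(11/6) = 43/6.
Sum = Δx · [f(7/6) + f(1.5) + f(11/6)].
Sum = 5.5.

5.5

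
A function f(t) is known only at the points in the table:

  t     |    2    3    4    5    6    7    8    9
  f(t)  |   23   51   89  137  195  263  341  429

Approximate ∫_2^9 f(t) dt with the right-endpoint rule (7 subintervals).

1505

Δt = 1.
Sum = 1·[51 + 89 + 137 + 195 + 263 + 341 + 429] = 1505.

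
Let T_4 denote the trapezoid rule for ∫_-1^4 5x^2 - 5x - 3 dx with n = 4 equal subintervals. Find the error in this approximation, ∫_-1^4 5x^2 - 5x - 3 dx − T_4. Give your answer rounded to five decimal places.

Exact integral: ∫_-1^4 f(x) dx ≈ 55.8333333.
T_4 = 62.34375.
Error ≈ 55.8333333 − 62.34375 ≈ -6.51042.

-6.51042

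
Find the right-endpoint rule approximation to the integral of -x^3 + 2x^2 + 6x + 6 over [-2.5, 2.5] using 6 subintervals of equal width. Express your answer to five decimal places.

51.46991

Δx = (2.5 − (-2.5))/6 = 5/6.
Right endpoints: -5/3, -5/6, 0, 5/6, 5/3, 2.5.
f(-5/3) = 167/27, f(-5/6) = 641/216, f(0) = 6, f(5/6) = 2551/216, f(5/3) = 457/27, f(2.5) = 17.875.
Sum = Δx · [f(-5/3) + f(-5/6) + f(0) + ...].
Sum ≈ 51.46991.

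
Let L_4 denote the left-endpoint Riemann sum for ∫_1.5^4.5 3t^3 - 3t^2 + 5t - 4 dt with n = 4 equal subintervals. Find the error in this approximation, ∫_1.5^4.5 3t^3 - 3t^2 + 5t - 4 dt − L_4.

77.34375

Exact integral: ∫_1.5^4.5 f(t) dt = 249.
L_4 = 171.65625.
Error = 249 − 171.65625 = 77.34375.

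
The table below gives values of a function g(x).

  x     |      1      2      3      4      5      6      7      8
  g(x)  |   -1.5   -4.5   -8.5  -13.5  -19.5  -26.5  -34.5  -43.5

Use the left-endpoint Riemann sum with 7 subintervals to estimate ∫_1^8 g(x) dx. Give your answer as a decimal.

-108.5

Δx = 1.
Sum = 1·[(-1.5) + (-4.5) + (-8.5) + (-13.5) + (-19.5) + (-26.5) + (-34.5)] = -108.5.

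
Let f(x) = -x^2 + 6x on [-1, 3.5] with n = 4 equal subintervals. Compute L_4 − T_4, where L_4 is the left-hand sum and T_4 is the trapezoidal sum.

-8.859375

L_4 = 9.31640625.
T_4 = 18.17578125.
L_4 − T_4 = -8.859375.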